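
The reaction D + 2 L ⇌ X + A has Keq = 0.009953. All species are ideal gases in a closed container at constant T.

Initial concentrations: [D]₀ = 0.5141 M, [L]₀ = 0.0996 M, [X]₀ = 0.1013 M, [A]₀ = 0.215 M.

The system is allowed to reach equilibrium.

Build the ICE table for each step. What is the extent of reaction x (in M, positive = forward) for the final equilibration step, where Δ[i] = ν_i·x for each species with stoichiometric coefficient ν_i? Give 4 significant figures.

x = -0.09687 M

Q₀ = 4.271 vs Keq = 0.009953 ⇒ Q>K, reverse
Step 1:
                   D          L          X          A
  Initial     0.5141     0.0996     0.1013      0.215
  Change     0.09687     0.1937   -0.09687   -0.09687
  Equil        0.611     0.2933    0.00443     0.1181
  solve Keq expr → x = -0.09687; check Q = 0.009953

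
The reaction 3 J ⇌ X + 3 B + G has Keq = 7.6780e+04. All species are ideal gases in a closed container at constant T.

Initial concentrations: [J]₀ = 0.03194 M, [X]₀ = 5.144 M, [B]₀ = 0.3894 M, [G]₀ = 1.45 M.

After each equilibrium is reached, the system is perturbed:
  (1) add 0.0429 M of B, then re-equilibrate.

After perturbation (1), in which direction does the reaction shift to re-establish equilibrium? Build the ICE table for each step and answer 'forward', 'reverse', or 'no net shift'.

Direction: reverse

Q₀ = 1.3516e+04 vs Keq = 7.6780e+04 ⇒ Q<K, forward
Step 1:
                  J         X         B         G
  I         0.03194     5.144    0.3894      1.45
  C         -0.0134  0.004466    0.0134  0.004466
  E         0.01854     5.148    0.4028     1.454
  solve Keq expr → x = 0.004466; check Q = 7.6780e+04
Then add 0.0429 M of B.
Step 2:
                  J         X         B         G
  I         0.01854     5.148    0.4457     1.454
  C        0.001884 -6.2807e-04 -0.001884 -6.2807e-04
  E         0.02043     5.148    0.4438     1.454
  solve Keq expr → x = -6.2807e-04; check Q = 7.6780e+04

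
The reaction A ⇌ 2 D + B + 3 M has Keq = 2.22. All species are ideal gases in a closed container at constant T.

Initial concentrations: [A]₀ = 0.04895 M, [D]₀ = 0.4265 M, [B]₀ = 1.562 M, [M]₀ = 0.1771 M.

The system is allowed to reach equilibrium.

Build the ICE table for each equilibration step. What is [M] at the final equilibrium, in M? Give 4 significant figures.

Q₀ = 0.03224 vs Keq = 2.22 ⇒ Q<K, forward
Step 1:
                  A         D         B         M
  init      0.04895    0.4265     1.562    0.1771
  Δ        -0.04342   0.08683   0.04342    0.1303
  eq       0.005533    0.5133     1.605    0.3074
  solve Keq expr → x = 0.04342; check Q = 2.22

[M]_eq = 0.3074 M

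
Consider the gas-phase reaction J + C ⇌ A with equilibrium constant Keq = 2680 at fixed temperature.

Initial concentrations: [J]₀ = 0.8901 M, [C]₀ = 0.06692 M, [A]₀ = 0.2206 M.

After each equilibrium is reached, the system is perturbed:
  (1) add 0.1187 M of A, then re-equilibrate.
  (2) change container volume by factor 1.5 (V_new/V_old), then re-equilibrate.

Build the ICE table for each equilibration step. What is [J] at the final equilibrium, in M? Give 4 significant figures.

Q₀ = 3.703 vs Keq = 2680 ⇒ Q<K, forward
Step 1:
                    J           C           A
  Initial      0.8901     0.06692      0.2206
  Change     -0.06679    -0.06679     0.06679
  Equil        0.8233  1.3025e-04      0.2874
  solve Keq expr → x = 0.06679; check Q = 2680
Then add 0.1187 M of A.
Step 2:
                    J           C           A
  Initial      0.8233  1.3025e-04      0.4061
  Change   5.3760e-05  5.3760e-05 -5.3760e-05
  Equil        0.8234  1.8401e-04       0.406
  solve Keq expr → x = -5.3760e-05; check Q = 2680
Then change container volume by factor 1.5 (V_new/V_old).
Step 3:
                    J           C           A
  Initial      0.5489  1.2267e-04      0.2707
  Change   6.1274e-05  6.1274e-05 -6.1274e-05
  Equil         0.549  1.8395e-04      0.2706
  solve Keq expr → x = -6.1274e-05; check Q = 2680

[J]_eq = 0.549 M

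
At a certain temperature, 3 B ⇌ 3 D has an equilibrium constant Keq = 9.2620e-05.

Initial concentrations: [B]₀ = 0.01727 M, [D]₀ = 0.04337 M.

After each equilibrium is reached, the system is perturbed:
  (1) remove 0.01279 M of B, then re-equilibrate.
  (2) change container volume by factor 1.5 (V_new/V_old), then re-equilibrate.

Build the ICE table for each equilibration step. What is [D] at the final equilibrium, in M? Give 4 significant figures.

[D]_eq = 0.001381 M

Q₀ = 15.84 vs Keq = 9.2620e-05 ⇒ Q>K, reverse
Step 1:
                   B          D
  I          0.01727    0.04337
  C          0.04075   -0.04075
  E          0.05802   0.002625
  solve Keq expr → x = -0.01358; check Q = 9.2620e-05
Then remove 0.01279 M of B.
Step 2:
                   B          D
  I          0.04523   0.002625
  C       5.5363e-04 -5.5363e-04
  E          0.04578   0.002071
  solve Keq expr → x = -1.8454e-04; check Q = 9.2620e-05
Then change container volume by factor 1.5 (V_new/V_old).
Step 3:
                   B          D
  I          0.03052   0.001381
  C                0          0
  E          0.03052   0.001381
  solve Keq expr → x = 0; check Q = 9.2620e-05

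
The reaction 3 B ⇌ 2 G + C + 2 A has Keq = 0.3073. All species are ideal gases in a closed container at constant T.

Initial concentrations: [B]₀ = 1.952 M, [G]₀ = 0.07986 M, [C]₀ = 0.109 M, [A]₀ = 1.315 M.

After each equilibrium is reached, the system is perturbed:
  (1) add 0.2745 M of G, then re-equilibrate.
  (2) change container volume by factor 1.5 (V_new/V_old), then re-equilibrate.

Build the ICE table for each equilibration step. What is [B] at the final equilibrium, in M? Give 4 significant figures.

Q₀ = 1.6162e-04 vs Keq = 0.3073 ⇒ Q<K, forward
Step 1:
                  B         G         C         A
  init        1.952   0.07986     0.109     1.315
  Δ         -0.7958    0.5305    0.2653    0.5305
  eq          1.156    0.6104    0.3743     1.846
  solve Keq expr → x = 0.2653; check Q = 0.3073
Then add 0.2745 M of G.
Step 2:
                  B         G         C         A
  init        1.156    0.8849    0.3743     1.846
  Δ          0.1296   -0.0864   -0.0432   -0.0864
  eq          1.286    0.7985    0.3311     1.759
  solve Keq expr → x = -0.0432; check Q = 0.3073
Then change container volume by factor 1.5 (V_new/V_old).
Step 3:
                  B         G         C         A
  init       0.8572    0.5323    0.2207     1.173
  Δ        -0.09435    0.0629   0.03145    0.0629
  eq         0.7628    0.5952    0.2522     1.236
  solve Keq expr → x = 0.03145; check Q = 0.3073

[B]_eq = 0.7628 M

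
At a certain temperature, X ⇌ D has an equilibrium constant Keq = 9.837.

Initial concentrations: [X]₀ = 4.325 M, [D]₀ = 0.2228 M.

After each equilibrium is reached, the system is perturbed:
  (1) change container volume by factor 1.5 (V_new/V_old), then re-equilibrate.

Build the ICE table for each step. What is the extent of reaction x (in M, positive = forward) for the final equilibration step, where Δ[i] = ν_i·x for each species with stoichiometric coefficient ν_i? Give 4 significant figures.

x = 0 M

Q₀ = 0.05151 vs Keq = 9.837 ⇒ Q<K, forward
Step 1:
                   X          D
  I            4.325     0.2228
  C           -3.905      3.905
  E           0.4197      4.128
  solve Keq expr → x = 3.905; check Q = 9.837
Then change container volume by factor 1.5 (V_new/V_old).
Step 2:
                   X          D
  I           0.2798      2.752
  C                0          0
  E           0.2798      2.752
  solve Keq expr → x = 0; check Q = 9.837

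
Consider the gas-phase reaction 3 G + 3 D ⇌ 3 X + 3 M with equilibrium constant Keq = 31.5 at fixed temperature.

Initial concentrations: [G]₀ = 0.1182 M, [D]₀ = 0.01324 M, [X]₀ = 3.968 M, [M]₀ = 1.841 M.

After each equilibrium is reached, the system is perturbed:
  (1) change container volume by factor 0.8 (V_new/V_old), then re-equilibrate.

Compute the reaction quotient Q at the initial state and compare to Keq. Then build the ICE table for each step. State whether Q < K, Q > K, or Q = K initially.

Q₀ = 1.0171e+11; Q > K (proceeds reverse)

Q₀ = 1.0171e+11 vs Keq = 31.5 ⇒ Q>K, reverse
Step 1:
                   G          D          X          M
  I           0.1182    0.01324      3.968      1.841
  C           0.8951     0.8951    -0.8951    -0.8951
  E            1.013     0.9083      3.073     0.9459
  solve Keq expr → x = -0.2984; check Q = 31.5
Then change container volume by factor 0.8 (V_new/V_old).
Step 2:
                   G          D          X          M
  I            1.267      1.135      3.841      1.182
  C                0          0          0          0
  E            1.267      1.135      3.841      1.182
  solve Keq expr → x = 0; check Q = 31.5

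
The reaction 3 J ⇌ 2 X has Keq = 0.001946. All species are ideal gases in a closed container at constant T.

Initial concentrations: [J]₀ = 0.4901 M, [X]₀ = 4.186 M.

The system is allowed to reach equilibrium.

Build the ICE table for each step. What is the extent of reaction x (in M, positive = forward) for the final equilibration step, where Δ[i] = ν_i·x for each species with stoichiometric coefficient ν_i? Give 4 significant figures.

Q₀ = 148.8 vs Keq = 0.001946 ⇒ Q>K, reverse
Step 1:
                   J          X
  init        0.4901      4.186
  Δ            5.346     -3.564
  eq           5.836      0.622
  solve Keq expr → x = -1.782; check Q = 0.001946

x = -1.782 M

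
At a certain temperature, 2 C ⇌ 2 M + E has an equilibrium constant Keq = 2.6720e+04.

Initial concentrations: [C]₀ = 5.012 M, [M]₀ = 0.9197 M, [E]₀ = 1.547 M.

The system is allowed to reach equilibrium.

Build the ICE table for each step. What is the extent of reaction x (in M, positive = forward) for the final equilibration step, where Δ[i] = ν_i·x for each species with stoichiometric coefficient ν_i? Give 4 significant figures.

x = 2.47 M

Q₀ = 0.05209 vs Keq = 2.6720e+04 ⇒ Q<K, forward
Step 1:
                  C         M         E
  I           5.012    0.9197     1.547
  C           -4.94      4.94      2.47
  E         0.07185      5.86     4.017
  solve Keq expr → x = 2.47; check Q = 2.6720e+04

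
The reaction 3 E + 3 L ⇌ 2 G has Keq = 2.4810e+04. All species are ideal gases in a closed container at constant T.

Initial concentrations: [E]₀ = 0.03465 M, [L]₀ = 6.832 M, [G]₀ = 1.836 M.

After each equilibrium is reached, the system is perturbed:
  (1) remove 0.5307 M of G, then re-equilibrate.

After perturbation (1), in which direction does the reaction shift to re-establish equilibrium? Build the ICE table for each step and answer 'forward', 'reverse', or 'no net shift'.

Direction: forward

Q₀ = 254.1 vs Keq = 2.4810e+04 ⇒ Q<K, forward
Step 1:
                  E         L         G
  Initial   0.03465     6.832     1.836
  Change   -0.02705  -0.02705   0.01803
  Equil    0.007604     6.805     1.854
  solve Keq expr → x = 0.009015; check Q = 2.4810e+04
Then remove 0.5307 M of G.
Step 2:
                  E         L         G
  Initial  0.007604     6.805     1.323
  Change  -0.001526 -0.001526  0.001018
  Equil    0.006078     6.803     1.324
  solve Keq expr → x = 5.0881e-04; check Q = 2.4810e+04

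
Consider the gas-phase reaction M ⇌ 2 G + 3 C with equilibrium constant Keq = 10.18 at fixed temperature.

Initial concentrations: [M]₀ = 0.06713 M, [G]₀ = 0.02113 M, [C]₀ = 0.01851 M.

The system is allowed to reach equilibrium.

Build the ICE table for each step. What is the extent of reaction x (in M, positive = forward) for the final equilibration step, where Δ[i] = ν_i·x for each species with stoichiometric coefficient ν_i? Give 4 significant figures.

Q₀ = 4.2180e-08 vs Keq = 10.18 ⇒ Q<K, forward
Step 1:
                  M         G         C
  init      0.06713   0.02113   0.01851
  Δ         -0.0671    0.1342    0.2013
  eq      2.5179e-05    0.1553    0.2198
  solve Keq expr → x = 0.0671; check Q = 10.18

x = 0.0671 M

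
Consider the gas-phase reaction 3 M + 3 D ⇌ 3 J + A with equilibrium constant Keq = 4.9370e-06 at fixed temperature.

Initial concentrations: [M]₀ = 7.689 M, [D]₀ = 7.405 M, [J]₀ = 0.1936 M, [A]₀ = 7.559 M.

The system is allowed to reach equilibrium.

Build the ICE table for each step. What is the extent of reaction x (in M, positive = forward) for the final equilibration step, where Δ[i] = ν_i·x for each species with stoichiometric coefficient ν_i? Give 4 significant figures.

x = 0.08819 M

Q₀ = 2.9716e-07 vs Keq = 4.9370e-06 ⇒ Q<K, forward
Step 1:
                   M          D          J          A
  Initial      7.689      7.405     0.1936      7.559
  Change     -0.2646    -0.2646     0.2646    0.08819
  Equil        7.424       7.14     0.4582      7.647
  solve Keq expr → x = 0.08819; check Q = 4.9370e-06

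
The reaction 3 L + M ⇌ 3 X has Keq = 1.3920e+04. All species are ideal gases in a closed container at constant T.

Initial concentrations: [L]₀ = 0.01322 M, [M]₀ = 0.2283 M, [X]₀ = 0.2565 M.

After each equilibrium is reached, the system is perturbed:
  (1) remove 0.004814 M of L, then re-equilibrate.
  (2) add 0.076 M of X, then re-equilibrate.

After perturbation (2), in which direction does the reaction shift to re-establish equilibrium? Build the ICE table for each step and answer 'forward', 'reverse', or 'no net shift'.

Direction: reverse

Q₀ = 3.1994e+04 vs Keq = 1.3920e+04 ⇒ Q>K, reverse
Step 1:
                    L           M           X
  Initial     0.01322      0.2283      0.2565
  Change     0.003927    0.001309   -0.003927
  Equil       0.01715      0.2296      0.2526
  solve Keq expr → x = -0.001309; check Q = 1.3920e+04
Then remove 0.004814 M of L.
Step 2:
                    L           M           X
  Initial     0.01233      0.2296      0.2526
  Change     0.004474    0.001491   -0.004474
  Equil       0.01681      0.2311      0.2481
  solve Keq expr → x = -0.001491; check Q = 1.3920e+04
Then add 0.076 M of X.
Step 3:
                    L           M           X
  Initial     0.01681      0.2311      0.3241
  Change     0.004775    0.001592   -0.004775
  Equil       0.02158      0.2327      0.3193
  solve Keq expr → x = -0.001592; check Q = 1.3920e+04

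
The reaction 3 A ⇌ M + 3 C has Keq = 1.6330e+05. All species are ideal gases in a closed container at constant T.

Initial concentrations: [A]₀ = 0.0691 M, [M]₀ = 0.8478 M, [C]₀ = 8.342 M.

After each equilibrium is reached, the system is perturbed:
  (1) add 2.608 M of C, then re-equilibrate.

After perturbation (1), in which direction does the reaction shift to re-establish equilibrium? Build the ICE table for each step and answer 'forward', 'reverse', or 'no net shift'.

Q₀ = 1.4917e+06 vs Keq = 1.6330e+05 ⇒ Q>K, reverse
Step 1:
                  A         M         C
  init       0.0691    0.8478     8.342
  Δ         0.07271  -0.02424  -0.07271
  eq         0.1418    0.8236     8.269
  solve Keq expr → x = -0.02424; check Q = 1.6330e+05
Then add 2.608 M of C.
Step 2:
                  A         M         C
  init       0.1418    0.8236     10.88
  Δ         0.04291   -0.0143  -0.04291
  eq         0.1847    0.8093     10.83
  solve Keq expr → x = -0.0143; check Q = 1.6330e+05

Direction: reverse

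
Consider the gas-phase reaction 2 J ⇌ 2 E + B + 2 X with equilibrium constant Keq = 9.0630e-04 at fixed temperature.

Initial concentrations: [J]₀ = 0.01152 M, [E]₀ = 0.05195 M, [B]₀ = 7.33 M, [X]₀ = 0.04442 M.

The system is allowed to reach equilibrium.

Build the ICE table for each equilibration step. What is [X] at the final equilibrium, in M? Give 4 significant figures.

[X]_eq = 0.01731 M

Q₀ = 0.2941 vs Keq = 9.0630e-04 ⇒ Q>K, reverse
Step 1:
                    J           E           B           X
  Initial     0.01152     0.05195        7.33     0.04442
  Change      0.02711    -0.02711    -0.01356    -0.02711
  Equil       0.03863     0.02484       7.316     0.01731
  solve Keq expr → x = -0.01356; check Q = 9.0630e-04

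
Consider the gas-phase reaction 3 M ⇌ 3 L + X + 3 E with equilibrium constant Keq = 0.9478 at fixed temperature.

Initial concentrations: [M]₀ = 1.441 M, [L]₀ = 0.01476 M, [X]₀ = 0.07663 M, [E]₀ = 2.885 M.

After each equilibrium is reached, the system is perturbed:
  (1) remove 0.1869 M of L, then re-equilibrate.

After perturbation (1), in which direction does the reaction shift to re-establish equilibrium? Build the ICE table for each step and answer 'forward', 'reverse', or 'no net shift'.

Q₀ = 1.9774e-06 vs Keq = 0.9478 ⇒ Q<K, forward
Step 1:
                    M           L           X           E
  Initial       1.441     0.01476     0.07663       2.885
  Change      -0.4575      0.4575      0.1525      0.4575
  Equil        0.9835      0.4723      0.2291       3.343
  solve Keq expr → x = 0.1525; check Q = 0.9478
Then remove 0.1869 M of L.
Step 2:
                    M           L           X           E
  Initial      0.9835      0.2854      0.2291       3.343
  Change      -0.1048      0.1048     0.03494      0.1048
  Equil        0.8786      0.3902      0.2641       3.447
  solve Keq expr → x = 0.03494; check Q = 0.9478

Direction: forward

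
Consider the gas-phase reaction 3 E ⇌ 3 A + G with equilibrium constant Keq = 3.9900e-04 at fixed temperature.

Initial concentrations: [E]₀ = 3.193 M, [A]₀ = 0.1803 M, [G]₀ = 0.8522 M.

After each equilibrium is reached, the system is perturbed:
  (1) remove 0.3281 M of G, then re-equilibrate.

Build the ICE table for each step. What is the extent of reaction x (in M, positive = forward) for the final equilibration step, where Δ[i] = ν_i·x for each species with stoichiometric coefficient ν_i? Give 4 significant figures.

Q₀ = 1.5344e-04 vs Keq = 3.9900e-04 ⇒ Q<K, forward
Step 1:
                   E          A          G
  Initial      3.193     0.1803     0.8522
  Change      -0.061      0.061    0.02033
  Equil        3.132     0.2413     0.8725
  solve Keq expr → x = 0.02033; check Q = 3.9900e-04
Then remove 0.3281 M of G.
Step 2:
                   E          A          G
  Initial      3.132     0.2413     0.5444
  Change    -0.03584    0.03584    0.01195
  Equil        3.096     0.2771     0.5564
  solve Keq expr → x = 0.01195; check Q = 3.9900e-04

x = 0.01195 M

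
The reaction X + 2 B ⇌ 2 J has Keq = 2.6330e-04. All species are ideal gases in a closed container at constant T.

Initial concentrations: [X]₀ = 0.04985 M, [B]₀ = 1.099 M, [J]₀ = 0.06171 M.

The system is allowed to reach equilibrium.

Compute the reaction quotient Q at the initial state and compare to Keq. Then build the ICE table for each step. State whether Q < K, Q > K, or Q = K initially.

Q₀ = 0.06325; Q > K (proceeds reverse)

Q₀ = 0.06325 vs Keq = 2.6330e-04 ⇒ Q>K, reverse
Step 1:
                    X           B           J
  init        0.04985       1.099     0.06171
  Δ           0.02824     0.05647    -0.05647
  eq          0.07809       1.155    0.005239
  solve Keq expr → x = -0.02824; check Q = 2.6330e-04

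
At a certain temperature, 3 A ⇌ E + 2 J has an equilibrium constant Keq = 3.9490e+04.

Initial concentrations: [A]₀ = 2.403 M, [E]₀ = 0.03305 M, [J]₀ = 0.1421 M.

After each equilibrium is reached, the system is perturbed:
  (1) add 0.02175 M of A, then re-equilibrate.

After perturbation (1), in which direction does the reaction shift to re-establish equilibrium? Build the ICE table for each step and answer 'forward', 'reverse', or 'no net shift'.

Q₀ = 4.8095e-05 vs Keq = 3.9490e+04 ⇒ Q<K, forward
Step 1:
                  A         E         J
  I           2.403   0.03305    0.1421
  C          -2.364    0.7879     1.576
  E         0.03944    0.8209     1.718
  solve Keq expr → x = 0.7879; check Q = 3.9490e+04
Then add 0.02175 M of A.
Step 2:
                  A         E         J
  I         0.06119    0.8209     1.718
  C        -0.02142  0.007139   0.01428
  E         0.03977     0.828     1.732
  solve Keq expr → x = 0.007139; check Q = 3.9490e+04

Direction: forward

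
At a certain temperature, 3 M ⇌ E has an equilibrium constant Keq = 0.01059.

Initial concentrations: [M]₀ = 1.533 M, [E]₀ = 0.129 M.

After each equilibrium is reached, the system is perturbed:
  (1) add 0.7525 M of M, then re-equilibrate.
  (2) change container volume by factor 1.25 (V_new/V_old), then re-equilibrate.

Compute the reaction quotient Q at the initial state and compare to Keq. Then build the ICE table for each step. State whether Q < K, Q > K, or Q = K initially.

Q₀ = 0.03581; Q > K (proceeds reverse)

Q₀ = 0.03581 vs Keq = 0.01059 ⇒ Q>K, reverse
Step 1:
                   M          E
  Initial      1.533      0.129
  Change      0.2168   -0.07226
  Equil         1.75    0.05674
  solve Keq expr → x = -0.07226; check Q = 0.01059
Then add 0.7525 M of M.
Step 2:
                   M          E
  Initial      2.502    0.05674
  Change     -0.2116    0.07055
  Equil        2.291     0.1273
  solve Keq expr → x = 0.07055; check Q = 0.01059
Then change container volume by factor 1.25 (V_new/V_old).
Step 3:
                   M          E
  Initial      1.833     0.1018
  Change      0.0824   -0.02747
  Equil        1.915    0.07436
  solve Keq expr → x = -0.02747; check Q = 0.01059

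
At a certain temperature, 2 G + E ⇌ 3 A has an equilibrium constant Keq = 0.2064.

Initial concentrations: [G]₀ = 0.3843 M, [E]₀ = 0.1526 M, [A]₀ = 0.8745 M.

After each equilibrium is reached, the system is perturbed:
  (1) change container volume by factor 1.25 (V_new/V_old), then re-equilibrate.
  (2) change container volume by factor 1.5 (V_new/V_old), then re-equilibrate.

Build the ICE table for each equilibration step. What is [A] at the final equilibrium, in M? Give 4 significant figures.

[A]_eq = 0.1791 M

Q₀ = 29.67 vs Keq = 0.2064 ⇒ Q>K, reverse
Step 1:
                    G           E           A
  Initial      0.3843      0.1526      0.8745
  Change       0.3591      0.1795     -0.5386
  Equil        0.7434      0.3321      0.3359
  solve Keq expr → x = -0.1795; check Q = 0.2064
Then change container volume by factor 1.25 (V_new/V_old).
Step 2:
                    G           E           A
  Initial      0.5947      0.2657      0.2687
  Change            0           0           0
  Equil        0.5947      0.2657      0.2687
  solve Keq expr → x = 0; check Q = 0.2064
Then change container volume by factor 1.5 (V_new/V_old).
Step 3:
                    G           E           A
  Initial      0.3965      0.1771      0.1791
  Change            0           0           0
  Equil        0.3965      0.1771      0.1791
  solve Keq expr → x = 0; check Q = 0.2064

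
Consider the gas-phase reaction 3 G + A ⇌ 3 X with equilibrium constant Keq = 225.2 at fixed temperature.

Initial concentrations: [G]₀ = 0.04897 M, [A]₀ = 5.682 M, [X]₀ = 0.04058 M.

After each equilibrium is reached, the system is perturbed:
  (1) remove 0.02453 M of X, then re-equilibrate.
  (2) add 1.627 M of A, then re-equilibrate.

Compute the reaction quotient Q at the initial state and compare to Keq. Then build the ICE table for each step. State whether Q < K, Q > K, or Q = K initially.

Q₀ = 0.1001; Q < K (proceeds forward)

Q₀ = 0.1001 vs Keq = 225.2 ⇒ Q<K, forward
Step 1:
                   G          A          X
  Initial    0.04897      5.682    0.04058
  Change    -0.04141    -0.0138    0.04141
  Equil     0.007558      5.668    0.08199
  solve Keq expr → x = 0.0138; check Q = 225.2
Then remove 0.02453 M of X.
Step 2:
                   G          A          X
  Initial   0.007558      5.668    0.05746
  Change    -0.00207 -6.9008e-04    0.00207
  Equil     0.005488      5.668    0.05953
  solve Keq expr → x = 6.9008e-04; check Q = 225.2
Then add 1.627 M of A.
Step 3:
                   G          A          X
  Initial   0.005488      7.295    0.05953
  Change  -4.0818e-04 -1.3606e-04 4.0818e-04
  Equil      0.00508      7.294    0.05994
  solve Keq expr → x = 1.3606e-04; check Q = 225.2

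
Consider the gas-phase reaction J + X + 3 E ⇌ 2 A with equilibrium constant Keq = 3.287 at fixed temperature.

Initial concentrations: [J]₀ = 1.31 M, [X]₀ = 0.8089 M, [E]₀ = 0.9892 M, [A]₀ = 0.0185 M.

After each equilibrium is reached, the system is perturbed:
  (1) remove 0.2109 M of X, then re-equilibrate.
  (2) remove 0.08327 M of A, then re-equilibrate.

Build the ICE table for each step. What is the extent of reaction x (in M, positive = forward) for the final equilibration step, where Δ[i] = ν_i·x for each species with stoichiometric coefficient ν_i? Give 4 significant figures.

Q₀ = 3.3368e-04 vs Keq = 3.287 ⇒ Q<K, forward
Step 1:
                   J          X          E          A
  init          1.31     0.8089     0.9892     0.0185
  Δ          -0.1916    -0.1916    -0.5749     0.3832
  eq           1.118     0.6173     0.4143     0.4017
  solve Keq expr → x = 0.1916; check Q = 3.287
Then remove 0.2109 M of X.
Step 2:
                   J          X          E          A
  init         1.118     0.4064     0.4143     0.4017
  Δ          0.01215    0.01215    0.03645    -0.0243
  eq           1.131     0.4185     0.4508     0.3774
  solve Keq expr → x = -0.01215; check Q = 3.287
Then remove 0.08327 M of A.
Step 3:
                   J          X          E          A
  init         1.131     0.4185     0.4508     0.2942
  Δ         -0.01339   -0.01339   -0.04016    0.02677
  eq           1.117     0.4051     0.4106     0.3209
  solve Keq expr → x = 0.01339; check Q = 3.287

x = 0.01339 M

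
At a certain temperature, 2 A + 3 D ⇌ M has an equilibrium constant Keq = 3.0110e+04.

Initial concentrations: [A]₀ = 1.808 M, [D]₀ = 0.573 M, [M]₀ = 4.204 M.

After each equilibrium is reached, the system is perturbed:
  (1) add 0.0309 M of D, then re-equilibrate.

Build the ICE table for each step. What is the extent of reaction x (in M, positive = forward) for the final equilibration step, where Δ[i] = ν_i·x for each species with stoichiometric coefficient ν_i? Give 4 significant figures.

Q₀ = 6.836 vs Keq = 3.0110e+04 ⇒ Q<K, forward
Step 1:
                  A         D         M
  Initial     1.808     0.573     4.204
  Change    -0.3547    -0.532    0.1773
  Equil       1.453   0.04099     4.381
  solve Keq expr → x = 0.1773; check Q = 3.0110e+04
Then add 0.0309 M of D.
Step 2:
                  A         D         M
  Initial     1.453   0.07189     4.381
  Change   -0.02032  -0.03048   0.01016
  Equil       1.433   0.04141     4.391
  solve Keq expr → x = 0.01016; check Q = 3.0110e+04

x = 0.01016 M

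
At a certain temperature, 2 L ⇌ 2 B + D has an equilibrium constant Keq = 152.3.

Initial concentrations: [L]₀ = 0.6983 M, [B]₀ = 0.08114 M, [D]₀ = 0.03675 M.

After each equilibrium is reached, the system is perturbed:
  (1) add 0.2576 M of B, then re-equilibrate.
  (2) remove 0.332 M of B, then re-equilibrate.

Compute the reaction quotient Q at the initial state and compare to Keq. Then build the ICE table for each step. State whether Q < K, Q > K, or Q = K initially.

Q₀ = 4.9618e-04; Q < K (proceeds forward)

Q₀ = 4.9618e-04 vs Keq = 152.3 ⇒ Q<K, forward
Step 1:
                    L           B           D
  init         0.6983     0.08114     0.03675
  Δ           -0.6618      0.6618      0.3309
  eq           0.0365      0.7429      0.3676
  solve Keq expr → x = 0.3309; check Q = 152.3
Then add 0.2576 M of B.
Step 2:
                    L           B           D
  init         0.0365       1.001      0.3676
  Δ           0.01169    -0.01169   -0.005847
  eq           0.0482      0.9888      0.3618
  solve Keq expr → x = -0.005847; check Q = 152.3
Then remove 0.332 M of B.
Step 3:
                    L           B           D
  init         0.0482      0.6568      0.3618
  Δ          -0.01511     0.01511    0.007553
  eq          0.03309      0.6719      0.3694
  solve Keq expr → x = 0.007553; check Q = 152.3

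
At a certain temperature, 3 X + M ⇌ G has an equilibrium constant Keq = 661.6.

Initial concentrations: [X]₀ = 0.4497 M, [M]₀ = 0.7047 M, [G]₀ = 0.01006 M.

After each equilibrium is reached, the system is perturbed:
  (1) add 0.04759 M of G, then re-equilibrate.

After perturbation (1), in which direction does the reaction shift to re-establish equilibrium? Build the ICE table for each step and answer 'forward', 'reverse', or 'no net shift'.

Direction: reverse

Q₀ = 0.157 vs Keq = 661.6 ⇒ Q<K, forward
Step 1:
                  X         M         G
  I          0.4497    0.7047   0.01006
  C         -0.3788   -0.1263    0.1263
  E         0.07089    0.5784    0.1363
  solve Keq expr → x = 0.1263; check Q = 661.6
Then add 0.04759 M of G.
Step 2:
                  X         M         G
  I         0.07089    0.5784    0.1839
  C        0.007003  0.002334 -0.002334
  E         0.07789    0.5808    0.1816
  solve Keq expr → x = -0.002334; check Q = 661.6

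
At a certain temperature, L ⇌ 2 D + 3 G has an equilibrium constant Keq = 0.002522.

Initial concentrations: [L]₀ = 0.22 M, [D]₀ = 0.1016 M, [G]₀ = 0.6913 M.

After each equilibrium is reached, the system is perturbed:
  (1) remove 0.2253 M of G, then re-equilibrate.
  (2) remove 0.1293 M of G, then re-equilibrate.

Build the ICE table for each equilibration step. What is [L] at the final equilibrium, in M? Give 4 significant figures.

[L]_eq = 0.215 M

Q₀ = 0.0155 vs Keq = 0.002522 ⇒ Q>K, reverse
Step 1:
                   L          D          G
  I             0.22     0.1016     0.6913
  C          0.02509   -0.05018   -0.07527
  E           0.2451    0.05142      0.616
  solve Keq expr → x = -0.02509; check Q = 0.002522
Then remove 0.2253 M of G.
Step 2:
                   L          D          G
  I           0.2451    0.05142     0.3907
  C         -0.01577    0.03153     0.0473
  E           0.2293    0.08295      0.438
  solve Keq expr → x = 0.01577; check Q = 0.002522
Then remove 0.1293 M of G.
Step 3:
                   L          D          G
  I           0.2293    0.08295     0.3087
  C         -0.01433    0.02867      0.043
  E            0.215     0.1116     0.3517
  solve Keq expr → x = 0.01433; check Q = 0.002522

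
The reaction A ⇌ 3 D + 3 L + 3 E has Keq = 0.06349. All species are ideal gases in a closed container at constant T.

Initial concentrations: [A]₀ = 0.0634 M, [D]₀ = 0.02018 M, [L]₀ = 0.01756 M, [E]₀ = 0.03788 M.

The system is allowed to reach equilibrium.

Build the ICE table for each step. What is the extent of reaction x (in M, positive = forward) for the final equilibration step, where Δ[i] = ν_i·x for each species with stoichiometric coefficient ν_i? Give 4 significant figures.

x = 0.06338 M

Q₀ = 3.8149e-14 vs Keq = 0.06349 ⇒ Q<K, forward
Step 1:
                   A          D          L          E
  Initial     0.0634    0.02018    0.01756    0.03788
  Change    -0.06338     0.1902     0.1902     0.1902
  Equil   1.5574e-05     0.2103     0.2077      0.228
  solve Keq expr → x = 0.06338; check Q = 0.06349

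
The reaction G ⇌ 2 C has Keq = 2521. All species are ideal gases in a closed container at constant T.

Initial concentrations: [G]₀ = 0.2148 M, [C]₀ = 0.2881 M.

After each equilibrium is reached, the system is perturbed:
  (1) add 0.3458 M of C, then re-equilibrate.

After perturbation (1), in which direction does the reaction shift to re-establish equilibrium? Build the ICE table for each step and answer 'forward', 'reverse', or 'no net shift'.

Q₀ = 0.3864 vs Keq = 2521 ⇒ Q<K, forward
Step 1:
                   G          C
  init        0.2148     0.2881
  Δ          -0.2146     0.4292
  eq      2.0409e-04     0.7173
  solve Keq expr → x = 0.2146; check Q = 2521
Then add 0.3458 M of C.
Step 2:
                   G          C
  init    2.0409e-04      1.063
  Δ       2.4380e-04 -4.8760e-04
  eq      4.4789e-04      1.063
  solve Keq expr → x = -2.4380e-04; check Q = 2521

Direction: reverse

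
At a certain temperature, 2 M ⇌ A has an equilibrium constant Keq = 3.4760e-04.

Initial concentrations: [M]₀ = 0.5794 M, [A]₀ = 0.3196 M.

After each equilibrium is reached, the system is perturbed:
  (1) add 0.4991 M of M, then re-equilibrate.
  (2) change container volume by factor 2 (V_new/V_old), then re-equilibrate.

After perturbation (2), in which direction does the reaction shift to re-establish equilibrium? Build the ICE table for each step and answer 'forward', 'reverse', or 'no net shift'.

Q₀ = 0.952 vs Keq = 3.4760e-04 ⇒ Q>K, reverse
Step 1:
                    M           A
  Initial      0.5794      0.3196
  Change       0.6382     -0.3191
  Equil         1.218  5.1531e-04
  solve Keq expr → x = -0.3191; check Q = 3.4760e-04
Then add 0.4991 M of M.
Step 2:
                    M           A
  Initial       1.717  5.1531e-04
  Change    -0.001016  5.0784e-04
  Equil         1.716    0.001023
  solve Keq expr → x = 5.0784e-04; check Q = 3.4760e-04
Then change container volume by factor 2 (V_new/V_old).
Step 3:
                    M           A
  Initial      0.8578  5.1157e-04
  Change   5.1097e-04 -2.5548e-04
  Equil        0.8583  2.5609e-04
  solve Keq expr → x = -2.5548e-04; check Q = 3.4760e-04

Direction: reverse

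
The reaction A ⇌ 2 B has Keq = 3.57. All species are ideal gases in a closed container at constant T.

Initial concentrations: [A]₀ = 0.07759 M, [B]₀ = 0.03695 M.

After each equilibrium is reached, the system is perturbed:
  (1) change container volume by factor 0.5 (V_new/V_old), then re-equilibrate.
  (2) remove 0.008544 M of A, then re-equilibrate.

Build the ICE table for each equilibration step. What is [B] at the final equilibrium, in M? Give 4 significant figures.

[B]_eq = 0.3125 M

Q₀ = 0.0176 vs Keq = 3.57 ⇒ Q<K, forward
Step 1:
                    A           B
  Initial     0.07759     0.03695
  Change     -0.06901       0.138
  Equil      0.008576       0.175
  solve Keq expr → x = 0.06901; check Q = 3.57
Then change container volume by factor 0.5 (V_new/V_old).
Step 2:
                    A           B
  Initial     0.01715        0.35
  Change      0.01245    -0.02489
  Equil        0.0296      0.3251
  solve Keq expr → x = -0.01245; check Q = 3.57
Then remove 0.008544 M of A.
Step 3:
                    A           B
  Initial     0.02105      0.3251
  Change     0.006295    -0.01259
  Equil       0.02735      0.3125
  solve Keq expr → x = -0.006295; check Q = 3.57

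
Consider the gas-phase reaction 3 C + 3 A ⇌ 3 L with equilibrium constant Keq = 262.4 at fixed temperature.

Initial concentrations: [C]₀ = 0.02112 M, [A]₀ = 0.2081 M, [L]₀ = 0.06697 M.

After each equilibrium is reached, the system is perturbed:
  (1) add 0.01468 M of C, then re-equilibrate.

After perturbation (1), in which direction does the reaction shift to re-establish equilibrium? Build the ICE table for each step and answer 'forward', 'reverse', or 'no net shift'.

Q₀ = 3538 vs Keq = 262.4 ⇒ Q>K, reverse
Step 1:
                  C         A         L
  I         0.02112    0.2081   0.06697
  C         0.01514   0.01514  -0.01514
  E         0.03626    0.2232   0.05183
  solve Keq expr → x = -0.005048; check Q = 262.4
Then add 0.01468 M of C.
Step 2:
                  C         A         L
  I         0.05094    0.2232   0.05183
  C       -0.007754 -0.007754  0.007754
  E         0.04319    0.2155   0.05958
  solve Keq expr → x = 0.002585; check Q = 262.4

Direction: forward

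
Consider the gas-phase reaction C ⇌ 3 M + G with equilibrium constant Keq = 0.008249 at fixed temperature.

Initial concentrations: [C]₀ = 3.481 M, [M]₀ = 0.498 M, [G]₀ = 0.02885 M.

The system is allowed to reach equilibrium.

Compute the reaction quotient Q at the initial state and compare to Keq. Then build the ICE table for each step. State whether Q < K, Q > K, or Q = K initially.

Q₀ = 0.001024; Q < K (proceeds forward)

Q₀ = 0.001024 vs Keq = 0.008249 ⇒ Q<K, forward
Step 1:
                  C         M         G
  I           3.481     0.498   0.02885
  C        -0.06076    0.1823   0.06076
  E            3.42    0.6803   0.08961
  solve Keq expr → x = 0.06076; check Q = 0.008249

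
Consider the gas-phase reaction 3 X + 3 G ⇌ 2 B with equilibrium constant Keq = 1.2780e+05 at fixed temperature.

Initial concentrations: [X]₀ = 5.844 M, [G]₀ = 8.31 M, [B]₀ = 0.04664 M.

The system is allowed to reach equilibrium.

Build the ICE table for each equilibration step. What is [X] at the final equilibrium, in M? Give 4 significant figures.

Q₀ = 1.8993e-08 vs Keq = 1.2780e+05 ⇒ Q<K, forward
Step 1:
                   X          G          B
  Initial      5.844       8.31    0.04664
  Change      -5.824     -5.824      3.883
  Equil      0.01989      2.486      3.929
  solve Keq expr → x = 1.941; check Q = 1.2780e+05

[X]_eq = 0.01989 M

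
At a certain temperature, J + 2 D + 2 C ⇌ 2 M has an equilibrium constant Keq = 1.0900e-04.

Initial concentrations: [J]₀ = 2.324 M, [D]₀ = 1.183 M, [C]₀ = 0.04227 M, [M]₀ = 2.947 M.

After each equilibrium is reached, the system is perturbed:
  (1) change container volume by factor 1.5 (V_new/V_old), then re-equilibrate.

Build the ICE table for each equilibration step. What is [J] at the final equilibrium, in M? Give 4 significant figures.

[J]_eq = 2.49 M

Q₀ = 1494 vs Keq = 1.0900e-04 ⇒ Q>K, reverse
Step 1:
                    J           D           C           M
  I             2.324       1.183     0.04227       2.947
  C             1.365        2.73        2.73       -2.73
  E             3.689       3.913       2.772      0.2175
  solve Keq expr → x = -1.365; check Q = 1.0900e-04
Then change container volume by factor 1.5 (V_new/V_old).
Step 2:
                    J           D           C           M
  I             2.459       2.608       1.848       0.145
  C           0.03051     0.06103     0.06103    -0.06103
  E              2.49       2.669       1.909     0.08394
  solve Keq expr → x = -0.03051; check Q = 1.0900e-04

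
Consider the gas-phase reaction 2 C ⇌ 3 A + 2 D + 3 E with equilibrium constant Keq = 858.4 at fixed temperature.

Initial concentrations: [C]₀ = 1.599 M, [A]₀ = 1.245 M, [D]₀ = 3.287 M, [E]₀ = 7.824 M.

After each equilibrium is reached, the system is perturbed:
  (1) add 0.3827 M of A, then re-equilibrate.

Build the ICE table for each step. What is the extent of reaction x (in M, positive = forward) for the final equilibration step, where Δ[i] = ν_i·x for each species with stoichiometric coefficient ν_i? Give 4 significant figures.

Q₀ = 3906 vs Keq = 858.4 ⇒ Q>K, reverse
Step 1:
                   C          A          D          E
  I            1.599      1.245      3.287      7.824
  C            0.229    -0.3435     -0.229    -0.3435
  E            1.828     0.9015      3.058      7.481
  solve Keq expr → x = -0.1145; check Q = 858.4
Then add 0.3827 M of A.
Step 2:
                   C          A          D          E
  I            1.828      1.284      3.058      7.481
  C           0.1702    -0.2553    -0.1702    -0.2553
  E            1.998      1.029      2.888      7.225
  solve Keq expr → x = -0.08508; check Q = 858.4

x = -0.08508 M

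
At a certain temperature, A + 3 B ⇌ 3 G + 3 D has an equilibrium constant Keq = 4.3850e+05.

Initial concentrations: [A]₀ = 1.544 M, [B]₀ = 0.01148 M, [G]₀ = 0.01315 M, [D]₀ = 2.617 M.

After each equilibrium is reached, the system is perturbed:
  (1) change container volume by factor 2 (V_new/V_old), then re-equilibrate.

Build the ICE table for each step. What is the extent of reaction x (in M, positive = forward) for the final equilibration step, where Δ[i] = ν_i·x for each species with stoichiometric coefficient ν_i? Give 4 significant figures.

x = 4.3344e-05 M

Q₀ = 17.45 vs Keq = 4.3850e+05 ⇒ Q<K, forward
Step 1:
                  A         B         G         D
  I           1.544   0.01148   0.01315     2.617
  C       -0.003588  -0.01076   0.01076   0.01076
  E            1.54 7.1620e-04   0.02391     2.628
  solve Keq expr → x = 0.003588; check Q = 4.3850e+05
Then change container volume by factor 2 (V_new/V_old).
Step 2:
                  A         B         G         D
  I          0.7702 3.5810e-04   0.01196     1.314
  C       -4.3344e-05 -1.3003e-04 1.3003e-04 1.3003e-04
  E          0.7702 2.2807e-04   0.01209     1.314
  solve Keq expr → x = 4.3344e-05; check Q = 4.3850e+05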